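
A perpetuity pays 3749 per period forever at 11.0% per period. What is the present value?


PV = PMT / i
= 3749 / 0.11
= 34081.8182


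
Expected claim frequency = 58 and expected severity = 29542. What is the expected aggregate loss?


E[S] = E[N] * E[X]
= 58 * 29542
= 1.7134e+06


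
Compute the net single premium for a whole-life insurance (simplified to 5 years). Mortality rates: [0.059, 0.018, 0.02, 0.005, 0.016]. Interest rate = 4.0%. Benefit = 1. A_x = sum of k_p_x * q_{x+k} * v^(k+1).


v = 0.961538
Year 0: k_p_x=1.0, q=0.059, term=0.056731
Year 1: k_p_x=0.941, q=0.018, term=0.01566
Year 2: k_p_x=0.924062, q=0.02, term=0.01643
Year 3: k_p_x=0.905581, q=0.005, term=0.00387
Year 4: k_p_x=0.901053, q=0.016, term=0.01185
A_x = 0.1045


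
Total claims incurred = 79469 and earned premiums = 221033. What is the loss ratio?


Loss ratio = claims / premiums
= 79469 / 221033
= 0.3595


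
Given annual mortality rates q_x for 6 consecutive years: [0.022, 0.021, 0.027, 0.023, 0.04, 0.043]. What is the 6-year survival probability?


p_k = 1 - q_k for each year
Survival = product of (1 - q_k)
= 0.978 * 0.979 * 0.973 * 0.977 * 0.96 * 0.957
= 0.8362


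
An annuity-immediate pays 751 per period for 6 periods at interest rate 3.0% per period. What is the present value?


PV = PMT * (1 - (1+i)^(-n)) / i
= 751 * (1 - (1+0.03)^(-6)) / 0.03
= 751 * (1 - 0.837484) / 0.03
= 751 * 5.417191
= 4068.3108


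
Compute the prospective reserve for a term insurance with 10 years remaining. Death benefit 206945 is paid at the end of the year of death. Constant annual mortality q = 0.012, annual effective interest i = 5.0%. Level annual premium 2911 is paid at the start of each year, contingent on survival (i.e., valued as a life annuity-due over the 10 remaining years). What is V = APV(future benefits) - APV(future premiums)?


v = 1/(1+i) = 0.952381
APV(future benefits) per unit = sum_{k=0}^{9} k_p_x * q * v^(k+1) = 0.088239
APV(future benefits) = 206945 * 0.088239 = 18260.6737
Life annuity-due factor ä_{x:10} = sum_{k=0}^{9} k_p_x * v^k = 7.720935
APV(future premiums) = 2911 * 7.720935 = 22475.6426
V = 18260.6737 - 22475.6426
= -4214.9689


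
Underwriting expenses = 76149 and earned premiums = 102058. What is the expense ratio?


Expense ratio = expenses / premiums
= 76149 / 102058
= 0.7461


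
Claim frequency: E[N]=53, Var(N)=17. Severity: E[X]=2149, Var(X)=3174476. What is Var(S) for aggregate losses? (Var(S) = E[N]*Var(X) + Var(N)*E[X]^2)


Var(S) = E[N]*Var(X) + Var(N)*E[X]^2
= 53*3174476 + 17*2149^2
= 168247228 + 78509417
= 2.4676e+08


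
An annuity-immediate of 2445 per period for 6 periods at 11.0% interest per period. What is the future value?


FV = PMT * ((1+i)^n - 1) / i
= 2445 * ((1.11)^6 - 1) / 0.11
= 2445 * (1.870415 - 1) / 0.11
= 19346.9416


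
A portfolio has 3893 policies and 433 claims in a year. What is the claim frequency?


frequency = claims / policies
= 433 / 3893
= 0.1112


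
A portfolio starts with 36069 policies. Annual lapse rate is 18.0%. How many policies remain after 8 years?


remaining = initial * (1 - lapse)^years
= 36069 * (1 - 0.18)^8
= 36069 * 0.204414
= 7373.0117


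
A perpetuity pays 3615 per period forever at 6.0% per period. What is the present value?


PV = PMT / i
= 3615 / 0.06
= 60250.0


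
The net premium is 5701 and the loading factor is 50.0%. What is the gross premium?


Gross = net * (1 + loading)
= 5701 * (1 + 0.5)
= 5701 * 1.5
= 8551.5


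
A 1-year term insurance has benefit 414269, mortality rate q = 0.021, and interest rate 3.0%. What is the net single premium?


NSP = benefit * q * v
v = 1/(1+i) = 0.970874
NSP = 414269 * 0.021 * 0.970874
= 8446.2612


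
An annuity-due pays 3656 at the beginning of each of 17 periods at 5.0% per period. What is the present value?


PV_due = PMT * (1-(1+i)^(-n))/i * (1+i)
PV_immediate = 41217.9862
PV_due = 41217.9862 * 1.05
= 43278.8855


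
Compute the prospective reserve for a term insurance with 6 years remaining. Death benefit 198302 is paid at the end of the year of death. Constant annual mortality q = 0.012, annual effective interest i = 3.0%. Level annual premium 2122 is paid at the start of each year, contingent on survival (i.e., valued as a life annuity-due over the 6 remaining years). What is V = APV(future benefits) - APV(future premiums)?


v = 1/(1+i) = 0.970874
APV(future benefits) per unit = sum_{k=0}^{5} k_p_x * q * v^(k+1) = 0.063153
APV(future benefits) = 198302 * 0.063153 = 12523.2998
Life annuity-due factor ä_{x:6} = sum_{k=0}^{5} k_p_x * v^k = 5.420604
APV(future premiums) = 2122 * 5.420604 = 11502.5212
V = 12523.2998 - 11502.5212
= 1020.7786


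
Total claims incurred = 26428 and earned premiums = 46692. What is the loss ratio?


Loss ratio = claims / premiums
= 26428 / 46692
= 0.566


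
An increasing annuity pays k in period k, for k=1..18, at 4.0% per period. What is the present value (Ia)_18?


(Ia)_n = sum_{k=1}^{n} k * v^k, v = 1/(1+i)
v = 0.961538
Sum computed term by term:
(Ia)_18 = 107.0091


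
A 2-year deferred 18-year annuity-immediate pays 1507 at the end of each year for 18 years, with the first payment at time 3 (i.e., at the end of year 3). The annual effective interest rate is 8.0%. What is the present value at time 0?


PV at time 2 of the 18-year annuity-immediate:
a_n = 1507 * (1-(1+0.08)^(-18))/0.08 = 14123.4339
Discount back 2 years to time 0:
PV = 14123.4339 * (1+0.08)^(-2)
= 14123.4339 * 0.857339
= 12108.5682


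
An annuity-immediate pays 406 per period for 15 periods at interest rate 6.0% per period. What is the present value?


PV = PMT * (1 - (1+i)^(-n)) / i
= 406 * (1 - (1+0.06)^(-15)) / 0.06
= 406 * (1 - 0.417265) / 0.06
= 406 * 9.712249
= 3943.1731


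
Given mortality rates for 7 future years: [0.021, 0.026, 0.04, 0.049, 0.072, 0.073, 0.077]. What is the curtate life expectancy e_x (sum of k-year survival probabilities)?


e_x = sum_{k=1}^{n} k_p_x
k_p_x values:
  1_p_x = 0.979
  2_p_x = 0.953546
  3_p_x = 0.915404
  4_p_x = 0.870549
  5_p_x = 0.80787
  6_p_x = 0.748895
  7_p_x = 0.69123
e_x = 5.9665


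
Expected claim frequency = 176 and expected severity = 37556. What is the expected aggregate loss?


E[S] = E[N] * E[X]
= 176 * 37556
= 6.6099e+06


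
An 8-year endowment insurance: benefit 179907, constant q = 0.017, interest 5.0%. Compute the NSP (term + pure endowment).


Term component = 18711.8694
Pure endowment = 8_p_x * v^8 * benefit = 0.871823 * 0.676839 * 179907 = 106160.2205
NSP = 124872.0899


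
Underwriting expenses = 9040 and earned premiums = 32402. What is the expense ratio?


Expense ratio = expenses / premiums
= 9040 / 32402
= 0.279


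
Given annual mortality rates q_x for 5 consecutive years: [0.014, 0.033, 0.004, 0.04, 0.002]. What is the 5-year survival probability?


p_k = 1 - q_k for each year
Survival = product of (1 - q_k)
= 0.986 * 0.967 * 0.996 * 0.96 * 0.998
= 0.9098


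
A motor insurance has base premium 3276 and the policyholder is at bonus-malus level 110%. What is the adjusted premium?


adjusted = base * BM_level / 100
= 3276 * 110 / 100
= 3276 * 1.1
= 3603.6


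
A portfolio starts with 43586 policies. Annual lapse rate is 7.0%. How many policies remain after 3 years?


remaining = initial * (1 - lapse)^years
= 43586 * (1 - 0.07)^3
= 43586 * 0.804357
= 35058.7042


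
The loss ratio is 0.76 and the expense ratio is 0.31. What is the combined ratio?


Combined ratio = loss ratio + expense ratio
= 0.76 + 0.31
= 1.07


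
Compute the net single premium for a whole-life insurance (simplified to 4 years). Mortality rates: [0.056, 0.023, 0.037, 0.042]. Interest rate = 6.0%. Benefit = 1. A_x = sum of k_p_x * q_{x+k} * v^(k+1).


v = 0.943396
Year 0: k_p_x=1.0, q=0.056, term=0.05283
Year 1: k_p_x=0.944, q=0.023, term=0.019324
Year 2: k_p_x=0.922288, q=0.037, term=0.028652
Year 3: k_p_x=0.888163, q=0.042, term=0.029547
A_x = 0.1304


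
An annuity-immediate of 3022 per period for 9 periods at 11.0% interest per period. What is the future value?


FV = PMT * ((1+i)^n - 1) / i
= 3022 * ((1.11)^9 - 1) / 0.11
= 3022 * (2.558037 - 1) / 0.11
= 42803.5235


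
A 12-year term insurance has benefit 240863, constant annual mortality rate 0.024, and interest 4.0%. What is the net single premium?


NSP = benefit * sum_{k=0}^{n-1} k_p_x * q * v^(k+1)
With constant q=0.024, v=0.961538
Sum = 0.200004
NSP = 240863 * 0.200004
= 48173.4774


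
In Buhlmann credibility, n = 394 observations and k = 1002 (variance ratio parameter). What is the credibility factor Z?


Z = n / (n + k)
= 394 / (394 + 1002)
= 394 / 1396
= 0.2822


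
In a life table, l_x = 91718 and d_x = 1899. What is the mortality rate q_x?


q_x = d_x / l_x
= 1899 / 91718
= 0.0207


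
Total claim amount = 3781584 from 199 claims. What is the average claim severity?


severity = total / number
= 3781584 / 199
= 19002.9347


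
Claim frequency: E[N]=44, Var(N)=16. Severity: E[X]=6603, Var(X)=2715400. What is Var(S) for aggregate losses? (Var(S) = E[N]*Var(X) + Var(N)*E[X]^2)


Var(S) = E[N]*Var(X) + Var(N)*E[X]^2
= 44*2715400 + 16*6603^2
= 119477600 + 697593744
= 8.1707e+08


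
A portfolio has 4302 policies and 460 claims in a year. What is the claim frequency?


frequency = claims / policies
= 460 / 4302
= 0.1069


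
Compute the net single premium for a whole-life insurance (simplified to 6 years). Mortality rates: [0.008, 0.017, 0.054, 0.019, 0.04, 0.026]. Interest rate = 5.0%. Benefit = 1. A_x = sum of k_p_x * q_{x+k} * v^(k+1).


v = 0.952381
Year 0: k_p_x=1.0, q=0.008, term=0.007619
Year 1: k_p_x=0.992, q=0.017, term=0.015296
Year 2: k_p_x=0.975136, q=0.054, term=0.045487
Year 3: k_p_x=0.922479, q=0.019, term=0.01442
Year 4: k_p_x=0.904952, q=0.04, term=0.028362
Year 5: k_p_x=0.868753, q=0.026, term=0.016855
A_x = 0.128


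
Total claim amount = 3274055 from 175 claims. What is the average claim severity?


severity = total / number
= 3274055 / 175
= 18708.8857


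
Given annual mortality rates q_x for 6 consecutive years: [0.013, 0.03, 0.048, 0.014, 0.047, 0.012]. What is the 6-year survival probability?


p_k = 1 - q_k for each year
Survival = product of (1 - q_k)
= 0.987 * 0.97 * 0.952 * 0.986 * 0.953 * 0.988
= 0.8462


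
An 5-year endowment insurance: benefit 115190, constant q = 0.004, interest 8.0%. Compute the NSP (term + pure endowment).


Term component = 1826.1455
Pure endowment = 5_p_x * v^5 * benefit = 0.980159 * 0.680583 * 115190 = 76840.9442
NSP = 78667.0898


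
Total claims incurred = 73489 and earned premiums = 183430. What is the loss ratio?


Loss ratio = claims / premiums
= 73489 / 183430
= 0.4006


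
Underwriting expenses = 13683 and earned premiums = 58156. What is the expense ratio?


Expense ratio = expenses / premiums
= 13683 / 58156
= 0.2353


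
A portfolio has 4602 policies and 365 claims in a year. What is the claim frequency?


frequency = claims / policies
= 365 / 4602
= 0.0793


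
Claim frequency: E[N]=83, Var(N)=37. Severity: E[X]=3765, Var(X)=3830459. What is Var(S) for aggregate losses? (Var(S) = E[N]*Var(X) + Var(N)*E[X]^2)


Var(S) = E[N]*Var(X) + Var(N)*E[X]^2
= 83*3830459 + 37*3765^2
= 317928097 + 524483325
= 8.4241e+08


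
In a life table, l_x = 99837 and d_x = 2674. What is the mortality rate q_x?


q_x = d_x / l_x
= 2674 / 99837
= 0.0268


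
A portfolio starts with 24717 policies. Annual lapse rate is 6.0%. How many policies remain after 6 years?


remaining = initial * (1 - lapse)^years
= 24717 * (1 - 0.06)^6
= 24717 * 0.68987
= 17051.5114


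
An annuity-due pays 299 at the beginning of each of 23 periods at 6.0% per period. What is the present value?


PV_due = PMT * (1-(1+i)^(-n))/i * (1+i)
PV_immediate = 3678.7103
PV_due = 3678.7103 * 1.06
= 3899.4329


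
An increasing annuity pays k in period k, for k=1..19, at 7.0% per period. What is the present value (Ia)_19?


(Ia)_n = sum_{k=1}^{n} k * v^k, v = 1/(1+i)
v = 0.934579
Sum computed term by term:
(Ia)_19 = 82.9347


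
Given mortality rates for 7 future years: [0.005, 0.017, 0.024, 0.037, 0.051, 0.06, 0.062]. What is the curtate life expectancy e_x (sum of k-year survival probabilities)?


e_x = sum_{k=1}^{n} k_p_x
k_p_x values:
  1_p_x = 0.995
  2_p_x = 0.978085
  3_p_x = 0.954611
  4_p_x = 0.91929
  5_p_x = 0.872407
  6_p_x = 0.820062
  7_p_x = 0.769218
e_x = 6.3087


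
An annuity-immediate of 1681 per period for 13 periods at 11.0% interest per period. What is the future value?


FV = PMT * ((1+i)^n - 1) / i
= 1681 * ((1.11)^13 - 1) / 0.11
= 1681 * (3.88328 - 1) / 0.11
= 44061.7632


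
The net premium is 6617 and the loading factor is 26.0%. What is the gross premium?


Gross = net * (1 + loading)
= 6617 * (1 + 0.26)
= 6617 * 1.26
= 8337.42


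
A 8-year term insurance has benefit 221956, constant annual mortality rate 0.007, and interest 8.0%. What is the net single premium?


NSP = benefit * sum_{k=0}^{n-1} k_p_x * q * v^(k+1)
With constant q=0.007, v=0.925926
Sum = 0.039365
NSP = 221956 * 0.039365
= 8737.3783


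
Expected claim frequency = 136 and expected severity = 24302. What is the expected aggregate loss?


E[S] = E[N] * E[X]
= 136 * 24302
= 3.3051e+06


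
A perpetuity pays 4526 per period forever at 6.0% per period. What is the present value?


PV = PMT / i
= 4526 / 0.06
= 75433.3333


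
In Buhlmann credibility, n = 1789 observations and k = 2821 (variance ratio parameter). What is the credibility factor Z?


Z = n / (n + k)
= 1789 / (1789 + 2821)
= 1789 / 4610
= 0.3881


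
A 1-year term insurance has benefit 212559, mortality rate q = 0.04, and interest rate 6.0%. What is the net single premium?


NSP = benefit * q * v
v = 1/(1+i) = 0.943396
NSP = 212559 * 0.04 * 0.943396
= 8021.0943


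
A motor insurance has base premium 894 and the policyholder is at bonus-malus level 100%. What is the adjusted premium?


adjusted = base * BM_level / 100
= 894 * 100 / 100
= 894 * 1.0
= 894.0


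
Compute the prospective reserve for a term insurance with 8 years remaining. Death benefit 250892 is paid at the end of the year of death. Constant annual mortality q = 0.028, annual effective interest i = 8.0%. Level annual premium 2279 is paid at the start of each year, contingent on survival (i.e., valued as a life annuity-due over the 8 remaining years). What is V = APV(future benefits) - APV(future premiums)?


v = 1/(1+i) = 0.925926
APV(future benefits) per unit = sum_{k=0}^{7} k_p_x * q * v^(k+1) = 0.147657
APV(future benefits) = 250892 * 0.147657 = 37045.872
Life annuity-due factor ä_{x:8} = sum_{k=0}^{7} k_p_x * v^k = 5.695328
APV(future premiums) = 2279 * 5.695328 = 12979.6523
V = 37045.872 - 12979.6523
= 24066.2198


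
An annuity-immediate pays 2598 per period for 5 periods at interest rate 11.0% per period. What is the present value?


PV = PMT * (1 - (1+i)^(-n)) / i
= 2598 * (1 - (1+0.11)^(-5)) / 0.11
= 2598 * (1 - 0.593451) / 0.11
= 2598 * 3.695897
= 9601.9405


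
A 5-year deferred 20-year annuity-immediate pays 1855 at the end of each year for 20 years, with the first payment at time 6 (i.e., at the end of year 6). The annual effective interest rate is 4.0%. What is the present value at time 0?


PV at time 5 of the 20-year annuity-immediate:
a_n = 1855 * (1-(1+0.04)^(-20))/0.04 = 25210.0554
Discount back 5 years to time 0:
PV = 25210.0554 * (1+0.04)^(-5)
= 25210.0554 * 0.821927
= 20720.8279


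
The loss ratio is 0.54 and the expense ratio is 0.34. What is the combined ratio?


Combined ratio = loss ratio + expense ratio
= 0.54 + 0.34
= 0.88


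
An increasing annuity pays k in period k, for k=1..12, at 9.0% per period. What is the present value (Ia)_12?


(Ia)_n = sum_{k=1}^{n} k * v^k, v = 1/(1+i)
v = 0.917431
Sum computed term by term:
(Ia)_12 = 39.3197


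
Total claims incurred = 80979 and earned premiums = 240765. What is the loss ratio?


Loss ratio = claims / premiums
= 80979 / 240765
= 0.3363


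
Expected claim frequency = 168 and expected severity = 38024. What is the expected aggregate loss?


E[S] = E[N] * E[X]
= 168 * 38024
= 6.3880e+06


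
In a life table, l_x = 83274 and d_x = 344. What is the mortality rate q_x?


q_x = d_x / l_x
= 344 / 83274
= 0.0041


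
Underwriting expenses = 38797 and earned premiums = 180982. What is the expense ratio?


Expense ratio = expenses / premiums
= 38797 / 180982
= 0.2144


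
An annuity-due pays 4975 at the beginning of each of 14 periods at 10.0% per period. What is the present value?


PV_due = PMT * (1-(1+i)^(-n))/i * (1+i)
PV_immediate = 36649.2701
PV_due = 36649.2701 * 1.1
= 40314.1971


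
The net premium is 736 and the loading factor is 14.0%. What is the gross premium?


Gross = net * (1 + loading)
= 736 * (1 + 0.14)
= 736 * 1.14
= 839.04


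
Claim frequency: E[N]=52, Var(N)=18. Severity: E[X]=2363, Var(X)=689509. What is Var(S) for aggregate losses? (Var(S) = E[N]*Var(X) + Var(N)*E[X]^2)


Var(S) = E[N]*Var(X) + Var(N)*E[X]^2
= 52*689509 + 18*2363^2
= 35854468 + 100507842
= 1.3636e+08


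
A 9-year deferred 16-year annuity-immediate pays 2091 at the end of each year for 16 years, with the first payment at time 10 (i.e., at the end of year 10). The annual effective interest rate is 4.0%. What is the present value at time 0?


PV at time 9 of the 16-year annuity-immediate:
a_n = 2091 * (1-(1+0.04)^(-16))/0.04 = 24364.9501
Discount back 9 years to time 0:
PV = 24364.9501 * (1+0.04)^(-9)
= 24364.9501 * 0.702587
= 17118.4908


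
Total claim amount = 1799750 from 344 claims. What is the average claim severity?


severity = total / number
= 1799750 / 344
= 5231.8314


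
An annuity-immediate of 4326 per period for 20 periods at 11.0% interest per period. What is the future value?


FV = PMT * ((1+i)^n - 1) / i
= 4326 * ((1.11)^20 - 1) / 0.11
= 4326 * (8.062312 - 1) / 0.11
= 277741.4519


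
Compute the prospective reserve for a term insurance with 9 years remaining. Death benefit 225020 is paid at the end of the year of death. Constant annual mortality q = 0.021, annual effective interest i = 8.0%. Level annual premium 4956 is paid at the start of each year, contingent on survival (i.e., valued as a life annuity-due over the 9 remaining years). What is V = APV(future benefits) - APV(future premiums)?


v = 1/(1+i) = 0.925926
APV(future benefits) per unit = sum_{k=0}^{8} k_p_x * q * v^(k+1) = 0.121994
APV(future benefits) = 225020 * 0.121994 = 27451.101
Life annuity-due factor ä_{x:9} = sum_{k=0}^{8} k_p_x * v^k = 6.27398
APV(future premiums) = 4956 * 6.27398 = 31093.8434
V = 27451.101 - 31093.8434
= -3642.7423


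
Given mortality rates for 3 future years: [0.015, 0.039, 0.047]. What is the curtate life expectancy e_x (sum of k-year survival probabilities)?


e_x = sum_{k=1}^{n} k_p_x
k_p_x values:
  1_p_x = 0.985
  2_p_x = 0.946585
  3_p_x = 0.902096
e_x = 2.8337


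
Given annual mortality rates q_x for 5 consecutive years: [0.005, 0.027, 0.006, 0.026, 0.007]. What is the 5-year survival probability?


p_k = 1 - q_k for each year
Survival = product of (1 - q_k)
= 0.995 * 0.973 * 0.994 * 0.974 * 0.993
= 0.9307


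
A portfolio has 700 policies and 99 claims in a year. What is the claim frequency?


frequency = claims / policies
= 99 / 700
= 0.1414


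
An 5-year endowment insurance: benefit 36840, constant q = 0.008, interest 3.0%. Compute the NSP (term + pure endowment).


Term component = 1328.9382
Pure endowment = 5_p_x * v^5 * benefit = 0.960635 * 0.862609 * 36840 = 30527.5435
NSP = 31856.4817


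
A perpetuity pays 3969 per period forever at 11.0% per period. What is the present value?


PV = PMT / i
= 3969 / 0.11
= 36081.8182


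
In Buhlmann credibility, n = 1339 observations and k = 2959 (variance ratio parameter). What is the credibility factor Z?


Z = n / (n + k)
= 1339 / (1339 + 2959)
= 1339 / 4298
= 0.3115


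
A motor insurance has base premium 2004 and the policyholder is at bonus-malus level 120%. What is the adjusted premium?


adjusted = base * BM_level / 100
= 2004 * 120 / 100
= 2004 * 1.2
= 2404.8


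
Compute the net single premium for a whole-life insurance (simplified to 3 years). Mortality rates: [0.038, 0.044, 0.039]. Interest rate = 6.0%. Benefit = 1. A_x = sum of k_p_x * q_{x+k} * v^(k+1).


v = 0.943396
Year 0: k_p_x=1.0, q=0.038, term=0.035849
Year 1: k_p_x=0.962, q=0.044, term=0.037672
Year 2: k_p_x=0.919672, q=0.039, term=0.030115
A_x = 0.1036


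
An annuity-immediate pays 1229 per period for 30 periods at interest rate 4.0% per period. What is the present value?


PV = PMT * (1 - (1+i)^(-n)) / i
= 1229 * (1 - (1+0.04)^(-30)) / 0.04
= 1229 * (1 - 0.308319) / 0.04
= 1229 * 17.292033
= 21251.9089


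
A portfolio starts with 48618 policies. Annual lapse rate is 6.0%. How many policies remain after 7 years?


remaining = initial * (1 - lapse)^years
= 48618 * (1 - 0.06)^7
= 48618 * 0.648478
= 31527.6837


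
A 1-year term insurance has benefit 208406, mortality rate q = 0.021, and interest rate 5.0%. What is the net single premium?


NSP = benefit * q * v
v = 1/(1+i) = 0.952381
NSP = 208406 * 0.021 * 0.952381
= 4168.12


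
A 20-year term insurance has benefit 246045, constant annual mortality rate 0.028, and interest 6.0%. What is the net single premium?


NSP = benefit * sum_{k=0}^{n-1} k_p_x * q * v^(k+1)
With constant q=0.028, v=0.943396
Sum = 0.261963
NSP = 246045 * 0.261963
= 64454.6341


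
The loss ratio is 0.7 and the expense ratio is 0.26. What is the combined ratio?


Combined ratio = loss ratio + expense ratio
= 0.7 + 0.26
= 0.96


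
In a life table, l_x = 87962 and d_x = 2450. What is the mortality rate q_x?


q_x = d_x / l_x
= 2450 / 87962
= 0.0279


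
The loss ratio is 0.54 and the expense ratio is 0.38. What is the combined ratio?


Combined ratio = loss ratio + expense ratio
= 0.54 + 0.38
= 0.92


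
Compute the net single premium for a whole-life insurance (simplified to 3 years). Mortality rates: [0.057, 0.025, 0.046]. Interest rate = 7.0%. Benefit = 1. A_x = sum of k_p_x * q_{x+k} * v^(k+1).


v = 0.934579
Year 0: k_p_x=1.0, q=0.057, term=0.053271
Year 1: k_p_x=0.943, q=0.025, term=0.020591
Year 2: k_p_x=0.919425, q=0.046, term=0.034524
A_x = 0.1084


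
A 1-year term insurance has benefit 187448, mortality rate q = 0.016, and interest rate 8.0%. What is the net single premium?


NSP = benefit * q * v
v = 1/(1+i) = 0.925926
NSP = 187448 * 0.016 * 0.925926
= 2777.0074


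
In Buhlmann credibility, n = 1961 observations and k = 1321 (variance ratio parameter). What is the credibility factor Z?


Z = n / (n + k)
= 1961 / (1961 + 1321)
= 1961 / 3282
= 0.5975


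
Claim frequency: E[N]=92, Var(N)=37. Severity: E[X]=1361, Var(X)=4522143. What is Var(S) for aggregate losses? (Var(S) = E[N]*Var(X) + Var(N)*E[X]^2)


Var(S) = E[N]*Var(X) + Var(N)*E[X]^2
= 92*4522143 + 37*1361^2
= 416037156 + 68535877
= 4.8457e+08


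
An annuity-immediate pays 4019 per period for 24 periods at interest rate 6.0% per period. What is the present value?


PV = PMT * (1 - (1+i)^(-n)) / i
= 4019 * (1 - (1+0.06)^(-24)) / 0.06
= 4019 * (1 - 0.246979) / 0.06
= 4019 * 12.550358
= 50439.8869


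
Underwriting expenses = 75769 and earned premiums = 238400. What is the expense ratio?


Expense ratio = expenses / premiums
= 75769 / 238400
= 0.3178


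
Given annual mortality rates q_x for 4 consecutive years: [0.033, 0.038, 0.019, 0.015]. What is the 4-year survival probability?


p_k = 1 - q_k for each year
Survival = product of (1 - q_k)
= 0.967 * 0.962 * 0.981 * 0.985
= 0.8989


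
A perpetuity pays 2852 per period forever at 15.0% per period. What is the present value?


PV = PMT / i
= 2852 / 0.15
= 19013.3333


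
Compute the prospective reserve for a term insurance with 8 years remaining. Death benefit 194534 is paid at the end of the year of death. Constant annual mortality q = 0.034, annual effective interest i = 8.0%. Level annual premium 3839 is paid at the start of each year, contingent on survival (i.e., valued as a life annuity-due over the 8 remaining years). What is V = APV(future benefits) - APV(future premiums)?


v = 1/(1+i) = 0.925926
APV(future benefits) per unit = sum_{k=0}^{7} k_p_x * q * v^(k+1) = 0.176065
APV(future benefits) = 194534 * 0.176065 = 34250.6982
Life annuity-due factor ä_{x:8} = sum_{k=0}^{7} k_p_x * v^k = 5.592664
APV(future premiums) = 3839 * 5.592664 = 21470.2382
V = 34250.6982 - 21470.2382
= 12780.46


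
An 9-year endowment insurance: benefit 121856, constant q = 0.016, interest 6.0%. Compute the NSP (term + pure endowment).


Term component = 12521.1227
Pure endowment = 9_p_x * v^9 * benefit = 0.86488 * 0.591898 * 121856 = 62380.6673
NSP = 74901.79


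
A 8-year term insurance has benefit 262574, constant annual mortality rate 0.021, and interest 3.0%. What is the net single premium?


NSP = benefit * sum_{k=0}^{n-1} k_p_x * q * v^(k+1)
With constant q=0.021, v=0.970874
Sum = 0.137473
NSP = 262574 * 0.137473
= 36096.8057


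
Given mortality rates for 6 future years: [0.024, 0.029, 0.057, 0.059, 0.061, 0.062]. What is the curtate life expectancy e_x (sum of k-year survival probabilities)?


e_x = sum_{k=1}^{n} k_p_x
k_p_x values:
  1_p_x = 0.976
  2_p_x = 0.947696
  3_p_x = 0.893677
  4_p_x = 0.84095
  5_p_x = 0.789652
  6_p_x = 0.740694
e_x = 5.1887


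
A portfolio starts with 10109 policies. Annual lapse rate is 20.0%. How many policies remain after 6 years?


remaining = initial * (1 - lapse)^years
= 10109 * (1 - 0.2)^6
= 10109 * 0.262144
= 2650.0137


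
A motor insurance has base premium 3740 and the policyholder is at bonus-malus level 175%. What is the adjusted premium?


adjusted = base * BM_level / 100
= 3740 * 175 / 100
= 3740 * 1.75
= 6545.0


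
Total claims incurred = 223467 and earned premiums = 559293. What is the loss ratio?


Loss ratio = claims / premiums
= 223467 / 559293
= 0.3996


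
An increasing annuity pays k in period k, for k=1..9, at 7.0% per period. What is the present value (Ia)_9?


(Ia)_n = sum_{k=1}^{n} k * v^k, v = 1/(1+i)
v = 0.934579
Sum computed term by term:
(Ia)_9 = 29.6556


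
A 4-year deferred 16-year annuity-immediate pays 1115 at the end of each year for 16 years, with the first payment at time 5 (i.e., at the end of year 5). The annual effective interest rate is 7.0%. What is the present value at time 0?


PV at time 4 of the 16-year annuity-immediate:
a_n = 1115 * (1-(1+0.07)^(-16))/0.07 = 10533.0132
Discount back 4 years to time 0:
PV = 10533.0132 * (1+0.07)^(-4)
= 10533.0132 * 0.762895
= 8035.5853


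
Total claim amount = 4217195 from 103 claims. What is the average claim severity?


severity = total / number
= 4217195 / 103
= 40943.6408


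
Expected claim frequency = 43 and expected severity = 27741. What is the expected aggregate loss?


E[S] = E[N] * E[X]
= 43 * 27741
= 1.1929e+06


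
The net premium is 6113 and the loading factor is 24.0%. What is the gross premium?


Gross = net * (1 + loading)
= 6113 * (1 + 0.24)
= 6113 * 1.24
= 7580.12


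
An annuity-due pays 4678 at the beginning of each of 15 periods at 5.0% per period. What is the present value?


PV_due = PMT * (1-(1+i)^(-n))/i * (1+i)
PV_immediate = 48556.0403
PV_due = 48556.0403 * 1.05
= 50983.8423


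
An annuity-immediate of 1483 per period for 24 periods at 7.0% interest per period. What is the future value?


FV = PMT * ((1+i)^n - 1) / i
= 1483 * ((1.07)^24 - 1) / 0.07
= 1483 * (5.072367 - 1) / 0.07
= 86276.0027


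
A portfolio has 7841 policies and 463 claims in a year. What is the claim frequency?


frequency = claims / policies
= 463 / 7841
= 0.059


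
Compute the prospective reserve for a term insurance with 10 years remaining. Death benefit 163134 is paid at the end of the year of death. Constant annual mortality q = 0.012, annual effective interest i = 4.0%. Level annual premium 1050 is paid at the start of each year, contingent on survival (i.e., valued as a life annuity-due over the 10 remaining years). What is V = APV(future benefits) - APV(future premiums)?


v = 1/(1+i) = 0.961538
APV(future benefits) per unit = sum_{k=0}^{9} k_p_x * q * v^(k+1) = 0.092599
APV(future benefits) = 163134 * 0.092599 = 15106.0727
Life annuity-due factor ä_{x:10} = sum_{k=0}^{9} k_p_x * v^k = 8.025261
APV(future premiums) = 1050 * 8.025261 = 8426.5243
V = 15106.0727 - 8426.5243
= 6679.5484


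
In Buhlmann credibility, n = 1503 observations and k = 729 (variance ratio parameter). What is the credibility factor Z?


Z = n / (n + k)
= 1503 / (1503 + 729)
= 1503 / 2232
= 0.6734


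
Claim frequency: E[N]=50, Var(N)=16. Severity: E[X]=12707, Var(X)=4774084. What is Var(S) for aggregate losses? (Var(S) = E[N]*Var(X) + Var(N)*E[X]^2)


Var(S) = E[N]*Var(X) + Var(N)*E[X]^2
= 50*4774084 + 16*12707^2
= 238704200 + 2583485584
= 2.8222e+09


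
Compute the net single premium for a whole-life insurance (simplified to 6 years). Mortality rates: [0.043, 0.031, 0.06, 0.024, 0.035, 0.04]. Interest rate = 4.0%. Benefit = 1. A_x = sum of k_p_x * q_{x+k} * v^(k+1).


v = 0.961538
Year 0: k_p_x=1.0, q=0.043, term=0.041346
Year 1: k_p_x=0.957, q=0.031, term=0.027429
Year 2: k_p_x=0.927333, q=0.06, term=0.049464
Year 3: k_p_x=0.871693, q=0.024, term=0.017883
Year 4: k_p_x=0.850772, q=0.035, term=0.024475
Year 5: k_p_x=0.820995, q=0.04, term=0.025954
A_x = 0.1866


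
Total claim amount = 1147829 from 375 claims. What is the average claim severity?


severity = total / number
= 1147829 / 375
= 3060.8773


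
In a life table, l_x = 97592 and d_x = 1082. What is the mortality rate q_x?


q_x = d_x / l_x
= 1082 / 97592
= 0.0111


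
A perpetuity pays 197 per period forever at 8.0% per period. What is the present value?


PV = PMT / i
= 197 / 0.08
= 2462.5


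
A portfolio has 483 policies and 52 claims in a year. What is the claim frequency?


frequency = claims / policies
= 52 / 483
= 0.1077


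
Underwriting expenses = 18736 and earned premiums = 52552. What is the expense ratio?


Expense ratio = expenses / premiums
= 18736 / 52552
= 0.3565


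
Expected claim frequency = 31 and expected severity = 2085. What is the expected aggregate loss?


E[S] = E[N] * E[X]
= 31 * 2085
= 64635


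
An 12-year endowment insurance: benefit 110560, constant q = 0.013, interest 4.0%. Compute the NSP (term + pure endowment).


Term component = 12641.7339
Pure endowment = 12_p_x * v^12 * benefit = 0.854685 * 0.624597 * 110560 = 59020.6231
NSP = 71662.3571


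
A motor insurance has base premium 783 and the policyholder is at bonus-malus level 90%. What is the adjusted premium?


adjusted = base * BM_level / 100
= 783 * 90 / 100
= 783 * 0.9
= 704.7


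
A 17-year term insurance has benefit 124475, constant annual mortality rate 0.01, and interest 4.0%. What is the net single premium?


NSP = benefit * sum_{k=0}^{n-1} k_p_x * q * v^(k+1)
With constant q=0.01, v=0.961538
Sum = 0.113451
NSP = 124475 * 0.113451
= 14121.8261


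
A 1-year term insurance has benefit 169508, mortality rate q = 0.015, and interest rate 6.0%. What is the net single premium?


NSP = benefit * q * v
v = 1/(1+i) = 0.943396
NSP = 169508 * 0.015 * 0.943396
= 2398.6981


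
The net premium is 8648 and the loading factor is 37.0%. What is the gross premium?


Gross = net * (1 + loading)
= 8648 * (1 + 0.37)
= 8648 * 1.37
= 11847.76


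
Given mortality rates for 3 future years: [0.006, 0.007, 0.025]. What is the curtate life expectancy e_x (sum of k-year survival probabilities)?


e_x = sum_{k=1}^{n} k_p_x
k_p_x values:
  1_p_x = 0.994
  2_p_x = 0.987042
  3_p_x = 0.962366
e_x = 2.9434


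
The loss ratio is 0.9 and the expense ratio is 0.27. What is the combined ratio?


Combined ratio = loss ratio + expense ratio
= 0.9 + 0.27
= 1.17


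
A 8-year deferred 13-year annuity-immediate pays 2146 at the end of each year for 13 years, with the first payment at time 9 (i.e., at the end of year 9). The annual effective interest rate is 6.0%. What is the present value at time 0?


PV at time 8 of the 13-year annuity-immediate:
a_n = 2146 * (1-(1+0.06)^(-13))/0.06 = 18997.8576
Discount back 8 years to time 0:
PV = 18997.8576 * (1+0.06)^(-8)
= 18997.8576 * 0.627412
= 11919.4909


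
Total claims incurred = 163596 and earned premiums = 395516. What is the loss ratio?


Loss ratio = claims / premiums
= 163596 / 395516
= 0.4136


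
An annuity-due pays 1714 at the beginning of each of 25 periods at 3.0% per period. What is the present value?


PV_due = PMT * (1-(1+i)^(-n))/i * (1+i)
PV_immediate = 29846.1351
PV_due = 29846.1351 * 1.03
= 30741.5192


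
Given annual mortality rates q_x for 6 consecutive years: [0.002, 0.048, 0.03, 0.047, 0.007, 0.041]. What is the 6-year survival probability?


p_k = 1 - q_k for each year
Survival = product of (1 - q_k)
= 0.998 * 0.952 * 0.97 * 0.953 * 0.993 * 0.959
= 0.8364


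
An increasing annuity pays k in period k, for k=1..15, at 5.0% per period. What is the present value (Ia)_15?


(Ia)_n = sum_{k=1}^{n} k * v^k, v = 1/(1+i)
v = 0.952381
Sum computed term by term:
(Ia)_15 = 73.6677


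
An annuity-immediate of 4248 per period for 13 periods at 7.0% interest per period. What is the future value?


FV = PMT * ((1+i)^n - 1) / i
= 4248 * ((1.07)^13 - 1) / 0.07
= 4248 * (2.409845 - 1) / 0.07
= 85557.4509


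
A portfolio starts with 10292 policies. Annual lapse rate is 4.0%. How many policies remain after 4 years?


remaining = initial * (1 - lapse)^years
= 10292 * (1 - 0.04)^4
= 10292 * 0.849347
= 8741.4748


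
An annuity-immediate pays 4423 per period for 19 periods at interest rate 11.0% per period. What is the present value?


PV = PMT * (1 - (1+i)^(-n)) / i
= 4423 * (1 - (1+0.11)^(-19)) / 0.11
= 4423 * (1 - 0.137678) / 0.11
= 4423 * 7.839294
= 34673.1983


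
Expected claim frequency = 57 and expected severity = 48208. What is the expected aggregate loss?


E[S] = E[N] * E[X]
= 57 * 48208
= 2.7479e+06


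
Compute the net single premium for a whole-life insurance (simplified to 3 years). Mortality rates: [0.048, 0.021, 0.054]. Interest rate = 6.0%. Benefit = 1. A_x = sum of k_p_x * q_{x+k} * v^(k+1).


v = 0.943396
Year 0: k_p_x=1.0, q=0.048, term=0.045283
Year 1: k_p_x=0.952, q=0.021, term=0.017793
Year 2: k_p_x=0.932008, q=0.054, term=0.042257
A_x = 0.1053


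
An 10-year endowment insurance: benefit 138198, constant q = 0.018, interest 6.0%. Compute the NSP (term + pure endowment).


Term component = 17041.5236
Pure endowment = 10_p_x * v^10 * benefit = 0.833902 * 0.558395 * 138198 = 64351.3976
NSP = 81392.9212


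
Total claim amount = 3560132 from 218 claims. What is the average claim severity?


severity = total / number
= 3560132 / 218
= 16330.8807


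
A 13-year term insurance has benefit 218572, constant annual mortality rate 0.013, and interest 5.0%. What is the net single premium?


NSP = benefit * sum_{k=0}^{n-1} k_p_x * q * v^(k+1)
With constant q=0.013, v=0.952381
Sum = 0.114036
NSP = 218572 * 0.114036
= 24925.0272


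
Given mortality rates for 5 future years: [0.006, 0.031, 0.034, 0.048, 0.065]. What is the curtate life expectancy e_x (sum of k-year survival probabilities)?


e_x = sum_{k=1}^{n} k_p_x
k_p_x values:
  1_p_x = 0.994
  2_p_x = 0.963186
  3_p_x = 0.930438
  4_p_x = 0.885777
  5_p_x = 0.828201
e_x = 4.6016


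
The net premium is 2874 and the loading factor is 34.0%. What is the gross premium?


Gross = net * (1 + loading)
= 2874 * (1 + 0.34)
= 2874 * 1.34
= 3851.16


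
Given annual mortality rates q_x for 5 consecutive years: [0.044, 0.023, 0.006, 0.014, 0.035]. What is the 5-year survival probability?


p_k = 1 - q_k for each year
Survival = product of (1 - q_k)
= 0.956 * 0.977 * 0.994 * 0.986 * 0.965
= 0.8834


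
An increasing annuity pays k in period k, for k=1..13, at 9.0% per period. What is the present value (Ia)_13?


(Ia)_n = sum_{k=1}^{n} k * v^k, v = 1/(1+i)
v = 0.917431
Sum computed term by term:
(Ia)_13 = 43.56


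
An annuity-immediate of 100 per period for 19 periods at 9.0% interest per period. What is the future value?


FV = PMT * ((1+i)^n - 1) / i
= 100 * ((1.09)^19 - 1) / 0.09
= 100 * (5.141661 - 1) / 0.09
= 4601.8458


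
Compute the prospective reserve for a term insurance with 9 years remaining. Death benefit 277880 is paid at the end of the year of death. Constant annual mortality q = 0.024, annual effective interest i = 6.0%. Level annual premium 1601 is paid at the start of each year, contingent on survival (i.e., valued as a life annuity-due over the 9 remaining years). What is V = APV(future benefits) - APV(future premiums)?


v = 1/(1+i) = 0.943396
APV(future benefits) per unit = sum_{k=0}^{8} k_p_x * q * v^(k+1) = 0.149812
APV(future benefits) = 277880 * 0.149812 = 41629.6919
Life annuity-due factor ä_{x:9} = sum_{k=0}^{8} k_p_x * v^k = 6.616686
APV(future premiums) = 1601 * 6.616686 = 10593.3144
V = 41629.6919 - 10593.3144
= 31036.3775


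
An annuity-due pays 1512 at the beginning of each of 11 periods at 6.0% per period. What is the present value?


PV_due = PMT * (1-(1+i)^(-n))/i * (1+i)
PV_immediate = 11924.9544
PV_due = 11924.9544 * 1.06
= 12640.4516


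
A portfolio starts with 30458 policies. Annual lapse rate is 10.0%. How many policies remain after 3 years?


remaining = initial * (1 - lapse)^years
= 30458 * (1 - 0.1)^3
= 30458 * 0.729
= 22203.882


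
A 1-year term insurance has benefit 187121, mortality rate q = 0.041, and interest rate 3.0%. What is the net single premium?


NSP = benefit * q * v
v = 1/(1+i) = 0.970874
NSP = 187121 * 0.041 * 0.970874
= 7448.5058


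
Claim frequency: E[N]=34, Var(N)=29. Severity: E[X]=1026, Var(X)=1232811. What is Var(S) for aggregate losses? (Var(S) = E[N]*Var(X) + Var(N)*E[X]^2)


Var(S) = E[N]*Var(X) + Var(N)*E[X]^2
= 34*1232811 + 29*1026^2
= 41915574 + 30527604
= 7.2443e+07


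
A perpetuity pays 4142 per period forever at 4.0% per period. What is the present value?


PV = PMT / i
= 4142 / 0.04
= 103550.0


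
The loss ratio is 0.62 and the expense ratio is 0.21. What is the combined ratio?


Combined ratio = loss ratio + expense ratio
= 0.62 + 0.21
= 0.83


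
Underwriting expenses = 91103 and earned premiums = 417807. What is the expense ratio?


Expense ratio = expenses / premiums
= 91103 / 417807
= 0.2181


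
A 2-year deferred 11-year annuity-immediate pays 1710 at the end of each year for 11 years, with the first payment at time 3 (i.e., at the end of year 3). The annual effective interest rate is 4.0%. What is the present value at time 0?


PV at time 2 of the 11-year annuity-immediate:
a_n = 1710 * (1-(1+0.04)^(-11))/0.04 = 14980.4152
Discount back 2 years to time 0:
PV = 14980.4152 * (1+0.04)^(-2)
= 14980.4152 * 0.924556
= 13850.2359


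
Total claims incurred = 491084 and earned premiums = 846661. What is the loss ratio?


Loss ratio = claims / premiums
= 491084 / 846661
= 0.58


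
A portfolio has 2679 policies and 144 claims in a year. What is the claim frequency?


frequency = claims / policies
= 144 / 2679
= 0.0538


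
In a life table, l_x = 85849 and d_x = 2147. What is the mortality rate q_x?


q_x = d_x / l_x
= 2147 / 85849
= 0.025


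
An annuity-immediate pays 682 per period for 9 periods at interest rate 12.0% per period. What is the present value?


PV = PMT * (1 - (1+i)^(-n)) / i
= 682 * (1 - (1+0.12)^(-9)) / 0.12
= 682 * (1 - 0.36061) / 0.12
= 682 * 5.32825
= 3633.8664


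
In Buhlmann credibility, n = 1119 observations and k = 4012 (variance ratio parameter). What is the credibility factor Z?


Z = n / (n + k)
= 1119 / (1119 + 4012)
= 1119 / 5131
= 0.2181
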